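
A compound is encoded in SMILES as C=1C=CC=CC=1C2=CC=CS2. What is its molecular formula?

Heavy atoms from the SMILES: 10 C, 1 S.
Implicit hydrogens by atom environment:
  8 × C (aromatic): 1 H each → 8
  2 × C (aromatic): no H
  1 × S (aromatic): no H
  Total hydrogens = 8.
Molecular formula: C10H8S

C10H8S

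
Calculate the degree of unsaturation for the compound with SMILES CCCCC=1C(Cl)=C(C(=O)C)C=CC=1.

Molecular formula from the SMILES: C12H15ClO.
DoU = (2C + 2 + N − H − X)/2 = (2·12 + 2 + 0 − 15 − 1)/2 = 10/2 = 5.
(Structurally: 1 ring(s) + 4 π bond(s) = 5.)

5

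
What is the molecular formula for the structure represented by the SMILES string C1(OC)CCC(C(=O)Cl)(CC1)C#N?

C9H12ClNO2

Heavy atoms from the SMILES: 9 C, 1 Cl, 1 N, 2 O.
Implicit hydrogens by atom environment:
  4 × C: 2 H each → 8
  3 × C: no H
  2 × O: no H
  1 × C: 3 H
  1 × C: 1 H
  1 × Cl: no H
  1 × N: no H
  Total hydrogens = 12.
Molecular formula: C9H12ClNO2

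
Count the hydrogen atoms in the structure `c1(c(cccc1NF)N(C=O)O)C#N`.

6

Hydrogens are implicit in SMILES; fill each atom to its normal valence:
  3 × C (aromatic): 1 H each → 3
  3 × C (aromatic): no H
  2 × N: no H
  1 × C: 1 H
  1 × C: no H
  1 × F: no H
  1 × N: 1 H
  1 × O: 1 H
  1 × O: no H
  Total hydrogens = 6.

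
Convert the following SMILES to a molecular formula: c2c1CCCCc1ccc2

C10H12

Heavy atoms from the SMILES: 10 C.
Implicit hydrogens by atom environment:
  4 × C: 2 H each → 8
  4 × C (aromatic): 1 H each → 4
  2 × C (aromatic): no H
  Total hydrogens = 12.
Molecular formula: C10H12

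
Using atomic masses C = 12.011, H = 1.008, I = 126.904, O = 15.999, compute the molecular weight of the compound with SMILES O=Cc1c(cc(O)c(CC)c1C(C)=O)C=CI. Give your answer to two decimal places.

Molecular formula: C13H13IO3.
M = 13×12.011 + 13×1.008 + 1×126.904 + 3×15.999 = 344.15 g/mol.

344.15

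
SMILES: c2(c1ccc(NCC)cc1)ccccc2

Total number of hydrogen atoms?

15

Hydrogens are implicit in SMILES; fill each atom to its normal valence:
  9 × C (aromatic): 1 H each → 9
  3 × C (aromatic): no H
  1 × C: 3 H
  1 × C: 2 H
  1 × N: 1 H
  Total hydrogens = 15.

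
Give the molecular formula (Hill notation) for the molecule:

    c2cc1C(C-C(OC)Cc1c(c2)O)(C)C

C13H18O2

Heavy atoms from the SMILES: 13 C, 2 O.
Implicit hydrogens by atom environment:
  3 × C: 3 H each → 9
  3 × C (aromatic): 1 H each → 3
  3 × C (aromatic): no H
  2 × C: 2 H each → 4
  1 × C: 1 H
  1 × C: no H
  1 × O: 1 H
  1 × O: no H
  Total hydrogens = 18.
Molecular formula: C13H18O2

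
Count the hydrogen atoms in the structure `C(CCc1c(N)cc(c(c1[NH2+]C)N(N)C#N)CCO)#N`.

Hydrogens are implicit in SMILES; fill each atom to its normal valence:
  5 × C (aromatic): no H
  4 × C: 2 H each → 8
  3 × N: no H
  2 × C: no H
  2 × N: 2 H each → 4
  1 × C: 3 H
  1 × C (aromatic): 1 H
  1 × N (charge +1): 2 H
  1 × O: 1 H
  Total hydrogens = 19.

19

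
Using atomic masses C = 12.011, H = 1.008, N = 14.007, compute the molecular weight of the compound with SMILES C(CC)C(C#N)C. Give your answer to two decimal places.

Molecular formula: C6H11N.
M = 6×12.011 + 11×1.008 + 1×14.007 = 97.16 g/mol.

97.16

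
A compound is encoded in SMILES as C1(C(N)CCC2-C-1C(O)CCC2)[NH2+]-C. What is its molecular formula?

C11H23N2O+

Heavy atoms from the SMILES: 11 C, 2 N, 1 O.
Implicit hydrogens by atom environment:
  5 × C: 2 H each → 10
  5 × C: 1 H each → 5
  1 × C: 3 H
  1 × N (charge +1): 2 H
  1 × N: 2 H
  1 × O: 1 H
  Total hydrogens = 23.
Net charge +1.
Molecular formula: C11H23N2O+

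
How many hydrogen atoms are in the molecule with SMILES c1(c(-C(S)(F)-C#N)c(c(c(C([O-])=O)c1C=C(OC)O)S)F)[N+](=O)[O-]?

Hydrogens are implicit in SMILES; fill each atom to its normal valence:
  6 × C (aromatic): no H
  4 × C: no H
  3 × O: no H
  2 × F: no H
  2 × O (charge -1): no H
  2 × S: 1 H each → 2
  1 × C: 3 H
  1 × C: 1 H
  1 × N (charge +1): no H
  1 × N: no H
  1 × O: 1 H
  Total hydrogens = 7.

7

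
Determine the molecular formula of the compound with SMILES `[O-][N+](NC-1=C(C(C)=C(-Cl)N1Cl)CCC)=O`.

Heavy atoms from the SMILES: 8 C, 2 Cl, 3 N, 2 O.
Implicit hydrogens by atom environment:
  4 × C (aromatic): no H
  2 × C: 3 H each → 6
  2 × C: 2 H each → 4
  2 × Cl: no H
  1 × N: 1 H
  1 × N (aromatic): no H
  1 × N (charge +1): no H
  1 × O: no H
  1 × O (charge -1): no H
  Total hydrogens = 11.
Molecular formula: C8H11Cl2N3O2

C8H11Cl2N3O2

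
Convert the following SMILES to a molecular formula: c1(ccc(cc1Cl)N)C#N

Heavy atoms from the SMILES: 7 C, 1 Cl, 2 N.
Implicit hydrogens by atom environment:
  3 × C (aromatic): 1 H each → 3
  3 × C (aromatic): no H
  1 × C: no H
  1 × Cl: no H
  1 × N: 2 H
  1 × N: no H
  Total hydrogens = 5.
Molecular formula: C7H5ClN2

C7H5ClN2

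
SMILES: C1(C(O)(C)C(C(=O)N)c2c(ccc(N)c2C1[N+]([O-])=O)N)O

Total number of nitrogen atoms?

The symbol for nitrogen appears 4 times in the SMILES.

4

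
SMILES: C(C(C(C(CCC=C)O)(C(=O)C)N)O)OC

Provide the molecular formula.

C11H21NO4

Heavy atoms from the SMILES: 11 C, 1 N, 4 O.
Implicit hydrogens by atom environment:
  4 × C: 2 H each → 8
  3 × C: 1 H each → 3
  2 × C: 3 H each → 6
  2 × C: no H
  2 × O: 1 H each → 2
  2 × O: no H
  1 × N: 2 H
  Total hydrogens = 21.
Molecular formula: C11H21NO4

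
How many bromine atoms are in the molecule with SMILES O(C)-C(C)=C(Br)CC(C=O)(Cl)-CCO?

1

The symbol for bromine appears 1 time in the SMILES.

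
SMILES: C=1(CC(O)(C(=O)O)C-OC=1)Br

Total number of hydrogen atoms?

7

Hydrogens are implicit in SMILES; fill each atom to its normal valence:
  3 × C: no H
  2 × C: 2 H each → 4
  2 × O: 1 H each → 2
  2 × O: no H
  1 × Br: no H
  1 × C: 1 H
  Total hydrogens = 7.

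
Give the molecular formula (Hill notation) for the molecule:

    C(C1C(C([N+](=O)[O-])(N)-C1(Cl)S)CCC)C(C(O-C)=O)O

Heavy atoms from the SMILES: 11 C, 1 Cl, 2 N, 5 O, 1 S.
Implicit hydrogens by atom environment:
  3 × C: 2 H each → 6
  3 × C: 1 H each → 3
  3 × C: no H
  3 × O: no H
  2 × C: 3 H each → 6
  1 × Cl: no H
  1 × N: 2 H
  1 × N (charge +1): no H
  1 × O: 1 H
  1 × O (charge -1): no H
  1 × S: 1 H
  Total hydrogens = 19.
Molecular formula: C11H19ClN2O5S

C11H19ClN2O5S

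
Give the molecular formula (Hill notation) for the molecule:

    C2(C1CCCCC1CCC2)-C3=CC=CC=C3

C16H22

Heavy atoms from the SMILES: 16 C.
Implicit hydrogens by atom environment:
  7 × C: 2 H each → 14
  5 × C (aromatic): 1 H each → 5
  3 × C: 1 H each → 3
  1 × C (aromatic): no H
  Total hydrogens = 22.
Molecular formula: C16H22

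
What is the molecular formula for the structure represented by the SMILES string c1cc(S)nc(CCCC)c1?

Heavy atoms from the SMILES: 9 C, 1 N, 1 S.
Implicit hydrogens by atom environment:
  3 × C: 2 H each → 6
  3 × C (aromatic): 1 H each → 3
  2 × C (aromatic): no H
  1 × C: 3 H
  1 × N (aromatic): no H
  1 × S: 1 H
  Total hydrogens = 13.
Molecular formula: C9H13NS

C9H13NS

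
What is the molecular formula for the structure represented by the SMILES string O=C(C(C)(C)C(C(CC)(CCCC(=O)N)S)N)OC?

C13H26N2O3S

Heavy atoms from the SMILES: 13 C, 2 N, 3 O, 1 S.
Implicit hydrogens by atom environment:
  4 × C: 3 H each → 12
  4 × C: 2 H each → 8
  4 × C: no H
  3 × O: no H
  2 × N: 2 H each → 4
  1 × C: 1 H
  1 × S: 1 H
  Total hydrogens = 26.
Molecular formula: C13H26N2O3S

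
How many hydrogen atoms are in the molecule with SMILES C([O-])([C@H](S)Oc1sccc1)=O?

Hydrogens are implicit in SMILES; fill each atom to its normal valence:
  3 × C (aromatic): 1 H each → 3
  2 × O: no H
  1 × C: 1 H
  1 × C (aromatic): no H
  1 × C: no H
  1 × O (charge -1): no H
  1 × S: 1 H
  1 × S (aromatic): no H
  Total hydrogens = 5.

5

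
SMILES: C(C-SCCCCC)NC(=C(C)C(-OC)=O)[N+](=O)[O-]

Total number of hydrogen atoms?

Hydrogens are implicit in SMILES; fill each atom to its normal valence:
  6 × C: 2 H each → 12
  3 × C: 3 H each → 9
  3 × C: no H
  3 × O: no H
  1 × N: 1 H
  1 × N (charge +1): no H
  1 × O (charge -1): no H
  1 × S: no H
  Total hydrogens = 22.

22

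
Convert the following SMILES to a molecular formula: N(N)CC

C2H8N2

Heavy atoms from the SMILES: 2 C, 2 N.
Implicit hydrogens by atom environment:
  1 × C: 3 H
  1 × C: 2 H
  1 × N: 2 H
  1 × N: 1 H
  Total hydrogens = 8.
Molecular formula: C2H8N2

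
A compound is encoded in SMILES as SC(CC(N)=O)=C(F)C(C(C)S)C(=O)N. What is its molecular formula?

Heavy atoms from the SMILES: 8 C, 1 F, 2 N, 2 O, 2 S.
Implicit hydrogens by atom environment:
  4 × C: no H
  2 × C: 1 H each → 2
  2 × N: 2 H each → 4
  2 × O: no H
  2 × S: 1 H each → 2
  1 × C: 3 H
  1 × C: 2 H
  1 × F: no H
  Total hydrogens = 13.
Molecular formula: C8H13FN2O2S2

C8H13FN2O2S2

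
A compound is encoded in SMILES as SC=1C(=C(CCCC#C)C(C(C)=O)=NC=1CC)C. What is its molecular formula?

Heavy atoms from the SMILES: 15 C, 1 N, 1 O, 1 S.
Implicit hydrogens by atom environment:
  5 × C (aromatic): no H
  4 × C: 2 H each → 8
  3 × C: 3 H each → 9
  2 × C: no H
  1 × C: 1 H
  1 × N (aromatic): no H
  1 × O: no H
  1 × S: 1 H
  Total hydrogens = 19.
Molecular formula: C15H19NOS

C15H19NOS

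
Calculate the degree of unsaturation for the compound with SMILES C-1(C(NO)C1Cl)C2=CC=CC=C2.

5

Molecular formula from the SMILES: C9H10ClNO.
DoU = (2C + 2 + N − H − X)/2 = (2·9 + 2 + 1 − 10 − 1)/2 = 10/2 = 5.
(Structurally: 2 ring(s) + 3 π bond(s) = 5.)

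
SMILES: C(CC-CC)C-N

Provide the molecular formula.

Heavy atoms from the SMILES: 6 C, 1 N.
Implicit hydrogens by atom environment:
  5 × C: 2 H each → 10
  1 × C: 3 H
  1 × N: 2 H
  Total hydrogens = 15.
Molecular formula: C6H15N

C6H15N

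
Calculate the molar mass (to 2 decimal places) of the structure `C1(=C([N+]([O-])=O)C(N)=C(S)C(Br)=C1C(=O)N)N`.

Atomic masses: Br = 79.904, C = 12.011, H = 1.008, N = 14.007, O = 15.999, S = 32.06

307.12

Molecular formula: C7H7BrN4O3S.
M = 1×79.904 + 7×12.011 + 7×1.008 + 4×14.007 + 3×15.999 + 1×32.06 = 307.12 g/mol.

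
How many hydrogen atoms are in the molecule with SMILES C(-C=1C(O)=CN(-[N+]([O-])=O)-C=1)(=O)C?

Hydrogens are implicit in SMILES; fill each atom to its normal valence:
  2 × C (aromatic): 1 H each → 2
  2 × C (aromatic): no H
  2 × O: no H
  1 × C: 3 H
  1 × C: no H
  1 × N (aromatic): no H
  1 × N (charge +1): no H
  1 × O: 1 H
  1 × O (charge -1): no H
  Total hydrogens = 6.

6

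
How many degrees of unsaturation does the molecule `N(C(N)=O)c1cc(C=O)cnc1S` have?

Molecular formula from the SMILES: C7H7N3O2S.
DoU = (2C + 2 + N − H − X)/2 = (2·7 + 2 + 3 − 7 − 0)/2 = 12/2 = 6.
(Structurally: 1 ring(s) + 5 π bond(s) = 6.)

6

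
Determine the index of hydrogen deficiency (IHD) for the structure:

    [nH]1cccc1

3

Molecular formula from the SMILES: C4H5N.
DoU = (2C + 2 + N − H − X)/2 = (2·4 + 2 + 1 − 5 − 0)/2 = 6/2 = 3.
(Structurally: 1 ring(s) + 2 π bond(s) = 3.)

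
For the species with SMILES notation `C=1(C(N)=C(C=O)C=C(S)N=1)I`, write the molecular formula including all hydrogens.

C6H5IN2OS

Heavy atoms from the SMILES: 6 C, 1 I, 2 N, 1 O, 1 S.
Implicit hydrogens by atom environment:
  4 × C (aromatic): no H
  1 × C (aromatic): 1 H
  1 × C: 1 H
  1 × I: no H
  1 × N: 2 H
  1 × N (aromatic): no H
  1 × O: no H
  1 × S: 1 H
  Total hydrogens = 5.
Molecular formula: C6H5IN2OS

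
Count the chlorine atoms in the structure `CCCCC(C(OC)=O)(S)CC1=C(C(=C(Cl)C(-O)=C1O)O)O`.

The symbol for chlorine appears 1 time in the SMILES.

1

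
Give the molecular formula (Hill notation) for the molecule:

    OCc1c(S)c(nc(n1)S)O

Heavy atoms from the SMILES: 5 C, 2 N, 2 O, 2 S.
Implicit hydrogens by atom environment:
  4 × C (aromatic): no H
  2 × N (aromatic): no H
  2 × O: 1 H each → 2
  2 × S: 1 H each → 2
  1 × C: 2 H
  Total hydrogens = 6.
Molecular formula: C5H6N2O2S2

C5H6N2O2S2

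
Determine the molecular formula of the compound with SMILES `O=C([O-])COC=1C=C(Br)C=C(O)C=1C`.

Heavy atoms from the SMILES: 1 Br, 9 C, 4 O.
Implicit hydrogens by atom environment:
  4 × C (aromatic): no H
  2 × C (aromatic): 1 H each → 2
  2 × O: no H
  1 × Br: no H
  1 × C: 3 H
  1 × C: 2 H
  1 × C: no H
  1 × O: 1 H
  1 × O (charge -1): no H
  Total hydrogens = 8.
Net charge -1.
Molecular formula: C9H8BrO4-

C9H8BrO4-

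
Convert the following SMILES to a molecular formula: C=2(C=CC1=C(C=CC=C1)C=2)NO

C10H9NO

Heavy atoms from the SMILES: 10 C, 1 N, 1 O.
Implicit hydrogens by atom environment:
  7 × C (aromatic): 1 H each → 7
  3 × C (aromatic): no H
  1 × N: 1 H
  1 × O: 1 H
  Total hydrogens = 9.
Molecular formula: C10H9NO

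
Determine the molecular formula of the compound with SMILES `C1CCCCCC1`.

C7H14

Heavy atoms from the SMILES: 7 C.
Implicit hydrogens by atom environment:
  7 × C: 2 H each → 14
  Total hydrogens = 14.
Molecular formula: C7H14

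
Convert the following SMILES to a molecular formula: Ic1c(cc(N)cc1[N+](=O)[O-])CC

Heavy atoms from the SMILES: 8 C, 1 I, 2 N, 2 O.
Implicit hydrogens by atom environment:
  4 × C (aromatic): no H
  2 × C (aromatic): 1 H each → 2
  1 × C: 3 H
  1 × C: 2 H
  1 × I: no H
  1 × N: 2 H
  1 × N (charge +1): no H
  1 × O: no H
  1 × O (charge -1): no H
  Total hydrogens = 9.
Molecular formula: C8H9IN2O2

C8H9IN2O2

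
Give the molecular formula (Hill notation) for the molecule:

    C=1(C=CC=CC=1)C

C7H8

Heavy atoms from the SMILES: 7 C.
Implicit hydrogens by atom environment:
  5 × C (aromatic): 1 H each → 5
  1 × C: 3 H
  1 × C (aromatic): no H
  Total hydrogens = 8.
Molecular formula: C7H8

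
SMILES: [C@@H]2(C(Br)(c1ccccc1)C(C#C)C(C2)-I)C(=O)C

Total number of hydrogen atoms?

14

Hydrogens are implicit in SMILES; fill each atom to its normal valence:
  5 × C (aromatic): 1 H each → 5
  4 × C: 1 H each → 4
  3 × C: no H
  1 × Br: no H
  1 × C: 3 H
  1 × C: 2 H
  1 × C (aromatic): no H
  1 × I: no H
  1 × O: no H
  Total hydrogens = 14.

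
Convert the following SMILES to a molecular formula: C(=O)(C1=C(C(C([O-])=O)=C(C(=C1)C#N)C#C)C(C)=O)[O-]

[C13H5NO5]2-

Heavy atoms from the SMILES: 13 C, 1 N, 5 O.
Implicit hydrogens by atom environment:
  5 × C (aromatic): no H
  5 × C: no H
  3 × O: no H
  2 × O (charge -1): no H
  1 × C: 3 H
  1 × C (aromatic): 1 H
  1 × C: 1 H
  1 × N: no H
  Total hydrogens = 5.
Net charge -2.
Molecular formula: [C13H5NO5]2-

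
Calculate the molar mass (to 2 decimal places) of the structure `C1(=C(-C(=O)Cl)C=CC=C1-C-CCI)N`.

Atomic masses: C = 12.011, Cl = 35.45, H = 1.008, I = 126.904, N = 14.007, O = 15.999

Molecular formula: C10H11ClINO.
M = 10×12.011 + 1×35.45 + 11×1.008 + 1×126.904 + 1×14.007 + 1×15.999 = 323.56 g/mol.

323.56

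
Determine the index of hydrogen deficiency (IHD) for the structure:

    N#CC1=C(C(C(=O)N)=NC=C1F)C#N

9

Molecular formula from the SMILES: C8H3FN4O.
DoU = (2C + 2 + N − H − X)/2 = (2·8 + 2 + 4 − 3 − 1)/2 = 18/2 = 9.
(Structurally: 1 ring(s) + 8 π bond(s) = 9.)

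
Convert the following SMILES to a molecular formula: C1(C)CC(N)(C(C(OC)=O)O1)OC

C8H15NO4

Heavy atoms from the SMILES: 8 C, 1 N, 4 O.
Implicit hydrogens by atom environment:
  4 × O: no H
  3 × C: 3 H each → 9
  2 × C: 1 H each → 2
  2 × C: no H
  1 × C: 2 H
  1 × N: 2 H
  Total hydrogens = 15.
Molecular formula: C8H15NO4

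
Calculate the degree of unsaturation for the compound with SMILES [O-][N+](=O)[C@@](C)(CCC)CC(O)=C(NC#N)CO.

Molecular formula from the SMILES: C10H17N3O4.
DoU = (2C + 2 + N − H − X)/2 = (2·10 + 2 + 3 − 17 − 0)/2 = 8/2 = 4.
(Structurally: 0 ring(s) + 4 π bond(s) = 4.)

4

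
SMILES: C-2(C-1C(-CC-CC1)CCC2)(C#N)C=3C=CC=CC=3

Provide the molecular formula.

Heavy atoms from the SMILES: 17 C, 1 N.
Implicit hydrogens by atom environment:
  7 × C: 2 H each → 14
  5 × C (aromatic): 1 H each → 5
  2 × C: 1 H each → 2
  2 × C: no H
  1 × C (aromatic): no H
  1 × N: no H
  Total hydrogens = 21.
Molecular formula: C17H21N

C17H21N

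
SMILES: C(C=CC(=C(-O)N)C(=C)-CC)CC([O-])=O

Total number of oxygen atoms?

The symbol for oxygen appears 3 times in the SMILES.

3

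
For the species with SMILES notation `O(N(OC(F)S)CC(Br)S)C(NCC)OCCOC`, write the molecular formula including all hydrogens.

Heavy atoms from the SMILES: 1 Br, 9 C, 1 F, 2 N, 4 O, 2 S.
Implicit hydrogens by atom environment:
  4 × C: 2 H each → 8
  4 × O: no H
  3 × C: 1 H each → 3
  2 × C: 3 H each → 6
  2 × S: 1 H each → 2
  1 × Br: no H
  1 × F: no H
  1 × N: 1 H
  1 × N: no H
  Total hydrogens = 20.
Molecular formula: C9H20BrFN2O4S2

C9H20BrFN2O4S2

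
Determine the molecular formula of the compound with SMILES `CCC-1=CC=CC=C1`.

Heavy atoms from the SMILES: 8 C.
Implicit hydrogens by atom environment:
  5 × C (aromatic): 1 H each → 5
  1 × C: 3 H
  1 × C: 2 H
  1 × C (aromatic): no H
  Total hydrogens = 10.
Molecular formula: C8H10

C8H10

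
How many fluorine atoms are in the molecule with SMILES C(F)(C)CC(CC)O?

1

The symbol for fluorine appears 1 time in the SMILES.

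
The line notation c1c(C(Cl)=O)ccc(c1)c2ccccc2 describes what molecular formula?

Heavy atoms from the SMILES: 13 C, 1 Cl, 1 O.
Implicit hydrogens by atom environment:
  9 × C (aromatic): 1 H each → 9
  3 × C (aromatic): no H
  1 × C: no H
  1 × Cl: no H
  1 × O: no H
  Total hydrogens = 9.
Molecular formula: C13H9ClO

C13H9ClO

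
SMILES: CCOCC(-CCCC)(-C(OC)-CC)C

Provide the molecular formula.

C13H28O2

Heavy atoms from the SMILES: 13 C, 2 O.
Implicit hydrogens by atom environment:
  6 × C: 2 H each → 12
  5 × C: 3 H each → 15
  2 × O: no H
  1 × C: 1 H
  1 × C: no H
  Total hydrogens = 28.
Molecular formula: C13H28O2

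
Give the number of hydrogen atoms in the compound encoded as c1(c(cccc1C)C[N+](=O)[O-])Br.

8

Hydrogens are implicit in SMILES; fill each atom to its normal valence:
  3 × C (aromatic): 1 H each → 3
  3 × C (aromatic): no H
  1 × Br: no H
  1 × C: 3 H
  1 × C: 2 H
  1 × N (charge +1): no H
  1 × O: no H
  1 × O (charge -1): no H
  Total hydrogens = 8.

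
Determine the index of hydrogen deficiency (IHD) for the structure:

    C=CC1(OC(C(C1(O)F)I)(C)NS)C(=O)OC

3

Molecular formula from the SMILES: C9H13FINO4S.
DoU = (2C + 2 + N − H − X)/2 = (2·9 + 2 + 1 − 13 − 2)/2 = 6/2 = 3.
(Structurally: 1 ring(s) + 2 π bond(s) = 3.)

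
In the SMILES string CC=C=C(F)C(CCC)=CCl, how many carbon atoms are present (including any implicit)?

The symbol for carbon appears 9 times in the SMILES. (Cl is a single chlorine, not C + l.)

9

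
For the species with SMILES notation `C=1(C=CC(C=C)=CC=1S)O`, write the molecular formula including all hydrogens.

C8H8OS

Heavy atoms from the SMILES: 8 C, 1 O, 1 S.
Implicit hydrogens by atom environment:
  3 × C (aromatic): 1 H each → 3
  3 × C (aromatic): no H
  1 × C: 2 H
  1 × C: 1 H
  1 × O: 1 H
  1 × S: 1 H
  Total hydrogens = 8.
Molecular formula: C8H8OS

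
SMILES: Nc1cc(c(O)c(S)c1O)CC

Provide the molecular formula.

Heavy atoms from the SMILES: 8 C, 1 N, 2 O, 1 S.
Implicit hydrogens by atom environment:
  5 × C (aromatic): no H
  2 × O: 1 H each → 2
  1 × C: 3 H
  1 × C: 2 H
  1 × C (aromatic): 1 H
  1 × N: 2 H
  1 × S: 1 H
  Total hydrogens = 11.
Molecular formula: C8H11NO2S

C8H11NO2S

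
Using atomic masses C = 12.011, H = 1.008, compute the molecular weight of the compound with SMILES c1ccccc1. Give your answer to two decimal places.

Molecular formula: C6H6.
M = 6×12.011 + 6×1.008 = 78.11 g/mol.

78.11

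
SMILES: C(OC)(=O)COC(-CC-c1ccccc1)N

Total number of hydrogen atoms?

Hydrogens are implicit in SMILES; fill each atom to its normal valence:
  5 × C (aromatic): 1 H each → 5
  3 × C: 2 H each → 6
  3 × O: no H
  1 × C: 3 H
  1 × C: 1 H
  1 × C (aromatic): no H
  1 × C: no H
  1 × N: 2 H
  Total hydrogens = 17.

17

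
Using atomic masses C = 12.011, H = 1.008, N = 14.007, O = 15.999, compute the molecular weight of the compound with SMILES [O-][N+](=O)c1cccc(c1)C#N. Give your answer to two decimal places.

Molecular formula: C7H4N2O2.
M = 7×12.011 + 4×1.008 + 2×14.007 + 2×15.999 = 148.12 g/mol.

148.12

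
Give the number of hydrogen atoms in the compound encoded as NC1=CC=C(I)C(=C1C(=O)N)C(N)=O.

8

Hydrogens are implicit in SMILES; fill each atom to its normal valence:
  4 × C (aromatic): no H
  3 × N: 2 H each → 6
  2 × C (aromatic): 1 H each → 2
  2 × C: no H
  2 × O: no H
  1 × I: no H
  Total hydrogens = 8.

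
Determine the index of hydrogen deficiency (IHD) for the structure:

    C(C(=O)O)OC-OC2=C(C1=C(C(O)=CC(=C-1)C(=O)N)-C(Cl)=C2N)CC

Molecular formula from the SMILES: C16H17ClN2O6.
DoU = (2C + 2 + N − H − X)/2 = (2·16 + 2 + 2 − 17 − 1)/2 = 18/2 = 9.
(Structurally: 2 ring(s) + 7 π bond(s) = 9.)

9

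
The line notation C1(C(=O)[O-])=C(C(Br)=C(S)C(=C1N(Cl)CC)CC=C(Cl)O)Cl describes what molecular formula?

Heavy atoms from the SMILES: 1 Br, 12 C, 3 Cl, 1 N, 3 O, 1 S.
Implicit hydrogens by atom environment:
  6 × C (aromatic): no H
  3 × Cl: no H
  2 × C: 2 H each → 4
  2 × C: no H
  1 × Br: no H
  1 × C: 3 H
  1 × C: 1 H
  1 × N: no H
  1 × O: 1 H
  1 × O: no H
  1 × O (charge -1): no H
  1 × S: 1 H
  Total hydrogens = 10.
Net charge -1.
Molecular formula: C12H10BrCl3NO3S-

C12H10BrCl3NO3S-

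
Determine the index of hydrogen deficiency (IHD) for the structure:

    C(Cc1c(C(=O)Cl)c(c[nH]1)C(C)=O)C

Molecular formula from the SMILES: C10H12ClNO2.
DoU = (2C + 2 + N − H − X)/2 = (2·10 + 2 + 1 − 12 − 1)/2 = 10/2 = 5.
(Structurally: 1 ring(s) + 4 π bond(s) = 5.)

5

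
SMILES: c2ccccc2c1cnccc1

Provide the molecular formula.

Heavy atoms from the SMILES: 11 C, 1 N.
Implicit hydrogens by atom environment:
  9 × C (aromatic): 1 H each → 9
  2 × C (aromatic): no H
  1 × N (aromatic): no H
  Total hydrogens = 9.
Molecular formula: C11H9N

C11H9N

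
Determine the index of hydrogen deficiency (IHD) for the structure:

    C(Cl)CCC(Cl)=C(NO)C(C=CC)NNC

Molecular formula from the SMILES: C10H19Cl2N3O.
DoU = (2C + 2 + N − H − X)/2 = (2·10 + 2 + 3 − 19 − 2)/2 = 4/2 = 2.
(Structurally: 0 ring(s) + 2 π bond(s) = 2.)

2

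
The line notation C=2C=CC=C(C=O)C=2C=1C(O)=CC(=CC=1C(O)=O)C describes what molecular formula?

C15H12O4

Heavy atoms from the SMILES: 15 C, 4 O.
Implicit hydrogens by atom environment:
  6 × C (aromatic): 1 H each → 6
  6 × C (aromatic): no H
  2 × O: 1 H each → 2
  2 × O: no H
  1 × C: 3 H
  1 × C: 1 H
  1 × C: no H
  Total hydrogens = 12.
Molecular formula: C15H12O4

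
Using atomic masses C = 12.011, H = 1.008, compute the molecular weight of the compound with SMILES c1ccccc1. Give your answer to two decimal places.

Molecular formula: C6H6.
M = 6×12.011 + 6×1.008 = 78.11 g/mol.

78.11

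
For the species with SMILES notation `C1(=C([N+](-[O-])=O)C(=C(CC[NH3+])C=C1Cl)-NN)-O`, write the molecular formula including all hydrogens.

C8H12ClN4O3+

Heavy atoms from the SMILES: 8 C, 1 Cl, 4 N, 3 O.
Implicit hydrogens by atom environment:
  5 × C (aromatic): no H
  2 × C: 2 H each → 4
  1 × C (aromatic): 1 H
  1 × Cl: no H
  1 × N (charge +1): 3 H
  1 × N: 2 H
  1 × N: 1 H
  1 × N (charge +1): no H
  1 × O: 1 H
  1 × O: no H
  1 × O (charge -1): no H
  Total hydrogens = 12.
Net charge +1.
Molecular formula: C8H12ClN4O3+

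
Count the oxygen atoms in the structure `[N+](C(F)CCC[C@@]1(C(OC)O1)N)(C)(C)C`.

The symbol for oxygen appears 2 times in the SMILES.

2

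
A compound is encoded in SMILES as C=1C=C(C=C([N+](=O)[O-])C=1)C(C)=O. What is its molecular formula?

Heavy atoms from the SMILES: 8 C, 1 N, 3 O.
Implicit hydrogens by atom environment:
  4 × C (aromatic): 1 H each → 4
  2 × C (aromatic): no H
  2 × O: no H
  1 × C: 3 H
  1 × C: no H
  1 × N (charge +1): no H
  1 × O (charge -1): no H
  Total hydrogens = 7.
Molecular formula: C8H7NO3

C8H7NO3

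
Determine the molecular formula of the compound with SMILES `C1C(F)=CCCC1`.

C6H9F

Heavy atoms from the SMILES: 6 C, 1 F.
Implicit hydrogens by atom environment:
  4 × C: 2 H each → 8
  1 × C: 1 H
  1 × C: no H
  1 × F: no H
  Total hydrogens = 9.
Molecular formula: C6H9F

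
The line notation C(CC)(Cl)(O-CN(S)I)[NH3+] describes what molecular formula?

Heavy atoms from the SMILES: 4 C, 1 Cl, 1 I, 2 N, 1 O, 1 S.
Implicit hydrogens by atom environment:
  2 × C: 2 H each → 4
  1 × C: 3 H
  1 × C: no H
  1 × Cl: no H
  1 × I: no H
  1 × N (charge +1): 3 H
  1 × N: no H
  1 × O: no H
  1 × S: 1 H
  Total hydrogens = 11.
Net charge +1.
Molecular formula: C4H11ClIN2OS+

C4H11ClIN2OS+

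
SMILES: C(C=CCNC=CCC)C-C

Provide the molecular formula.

Heavy atoms from the SMILES: 10 C, 1 N.
Implicit hydrogens by atom environment:
  4 × C: 2 H each → 8
  4 × C: 1 H each → 4
  2 × C: 3 H each → 6
  1 × N: 1 H
  Total hydrogens = 19.
Molecular formula: C10H19N

C10H19N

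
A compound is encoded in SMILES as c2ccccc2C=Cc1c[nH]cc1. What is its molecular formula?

C12H11N

Heavy atoms from the SMILES: 12 C, 1 N.
Implicit hydrogens by atom environment:
  8 × C (aromatic): 1 H each → 8
  2 × C: 1 H each → 2
  2 × C (aromatic): no H
  1 × N (aromatic): 1 H
  Total hydrogens = 11.
Molecular formula: C12H11N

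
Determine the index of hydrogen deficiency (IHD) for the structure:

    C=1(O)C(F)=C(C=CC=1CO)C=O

5

Molecular formula from the SMILES: C8H7FO3.
DoU = (2C + 2 + N − H − X)/2 = (2·8 + 2 + 0 − 7 − 1)/2 = 10/2 = 5.
(Structurally: 1 ring(s) + 4 π bond(s) = 5.)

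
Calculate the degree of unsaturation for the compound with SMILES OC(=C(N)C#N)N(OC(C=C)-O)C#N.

Molecular formula from the SMILES: C7H8N4O3.
DoU = (2C + 2 + N − H − X)/2 = (2·7 + 2 + 4 − 8 − 0)/2 = 12/2 = 6.
(Structurally: 0 ring(s) + 6 π bond(s) = 6.)

6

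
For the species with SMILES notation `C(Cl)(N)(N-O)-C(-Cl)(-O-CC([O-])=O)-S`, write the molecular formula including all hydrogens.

C4H7Cl2N2O4S-

Heavy atoms from the SMILES: 4 C, 2 Cl, 2 N, 4 O, 1 S.
Implicit hydrogens by atom environment:
  3 × C: no H
  2 × Cl: no H
  2 × O: no H
  1 × C: 2 H
  1 × N: 2 H
  1 × N: 1 H
  1 × O: 1 H
  1 × O (charge -1): no H
  1 × S: 1 H
  Total hydrogens = 7.
Net charge -1.
Molecular formula: C4H7Cl2N2O4S-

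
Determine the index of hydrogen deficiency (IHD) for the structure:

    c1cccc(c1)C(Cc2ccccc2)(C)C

8

Molecular formula from the SMILES: C16H18.
DoU = (2C + 2 + N − H − X)/2 = (2·16 + 2 + 0 − 18 − 0)/2 = 16/2 = 8.
(Structurally: 2 ring(s) + 6 π bond(s) = 8.)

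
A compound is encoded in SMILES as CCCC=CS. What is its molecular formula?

C5H10S

Heavy atoms from the SMILES: 5 C, 1 S.
Implicit hydrogens by atom environment:
  2 × C: 2 H each → 4
  2 × C: 1 H each → 2
  1 × C: 3 H
  1 × S: 1 H
  Total hydrogens = 10.
Molecular formula: C5H10S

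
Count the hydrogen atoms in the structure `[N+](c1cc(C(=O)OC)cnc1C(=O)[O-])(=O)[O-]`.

Hydrogens are implicit in SMILES; fill each atom to its normal valence:
  4 × O: no H
  3 × C (aromatic): no H
  2 × C (aromatic): 1 H each → 2
  2 × C: no H
  2 × O (charge -1): no H
  1 × C: 3 H
  1 × N (aromatic): no H
  1 × N (charge +1): no H
  Total hydrogens = 5.

5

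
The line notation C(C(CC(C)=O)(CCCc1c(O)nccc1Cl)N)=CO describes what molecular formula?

C14H19ClN2O3

Heavy atoms from the SMILES: 14 C, 1 Cl, 2 N, 3 O.
Implicit hydrogens by atom environment:
  4 × C: 2 H each → 8
  3 × C (aromatic): no H
  2 × C (aromatic): 1 H each → 2
  2 × C: 1 H each → 2
  2 × C: no H
  2 × O: 1 H each → 2
  1 × C: 3 H
  1 × Cl: no H
  1 × N: 2 H
  1 × N (aromatic): no H
  1 × O: no H
  Total hydrogens = 19.
Molecular formula: C14H19ClN2O3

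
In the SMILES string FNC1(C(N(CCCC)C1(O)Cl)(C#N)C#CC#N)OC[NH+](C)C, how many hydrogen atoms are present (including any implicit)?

Hydrogens are implicit in SMILES; fill each atom to its normal valence:
  7 × C: no H
  4 × C: 2 H each → 8
  3 × C: 3 H each → 9
  3 × N: no H
  1 × Cl: no H
  1 × F: no H
  1 × N: 1 H
  1 × N (charge +1): 1 H
  1 × O: 1 H
  1 × O: no H
  Total hydrogens = 20.

20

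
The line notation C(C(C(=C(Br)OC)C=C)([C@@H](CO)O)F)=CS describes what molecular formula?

Heavy atoms from the SMILES: 1 Br, 10 C, 1 F, 3 O, 1 S.
Implicit hydrogens by atom environment:
  4 × C: 1 H each → 4
  3 × C: no H
  2 × C: 2 H each → 4
  2 × O: 1 H each → 2
  1 × Br: no H
  1 × C: 3 H
  1 × F: no H
  1 × O: no H
  1 × S: 1 H
  Total hydrogens = 14.
Molecular formula: C10H14BrFO3S

C10H14BrFO3S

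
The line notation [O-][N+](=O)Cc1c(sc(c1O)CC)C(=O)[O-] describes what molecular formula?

C8H8NO5S-

Heavy atoms from the SMILES: 8 C, 1 N, 5 O, 1 S.
Implicit hydrogens by atom environment:
  4 × C (aromatic): no H
  2 × C: 2 H each → 4
  2 × O: no H
  2 × O (charge -1): no H
  1 × C: 3 H
  1 × C: no H
  1 × N (charge +1): no H
  1 × O: 1 H
  1 × S (aromatic): no H
  Total hydrogens = 8.
Net charge -1.
Molecular formula: C8H8NO5S-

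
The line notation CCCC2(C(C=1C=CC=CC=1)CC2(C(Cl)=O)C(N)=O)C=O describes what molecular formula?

C16H18ClNO3

Heavy atoms from the SMILES: 16 C, 1 Cl, 1 N, 3 O.
Implicit hydrogens by atom environment:
  5 × C (aromatic): 1 H each → 5
  4 × C: no H
  3 × C: 2 H each → 6
  3 × O: no H
  2 × C: 1 H each → 2
  1 × C: 3 H
  1 × C (aromatic): no H
  1 × Cl: no H
  1 × N: 2 H
  Total hydrogens = 18.
Molecular formula: C16H18ClNO3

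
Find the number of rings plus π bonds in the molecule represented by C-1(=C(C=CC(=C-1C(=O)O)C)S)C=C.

6

Molecular formula from the SMILES: C10H10O2S.
DoU = (2C + 2 + N − H − X)/2 = (2·10 + 2 + 0 − 10 − 0)/2 = 12/2 = 6.
(Structurally: 1 ring(s) + 5 π bond(s) = 6.)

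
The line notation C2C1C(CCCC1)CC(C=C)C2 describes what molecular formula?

Heavy atoms from the SMILES: 12 C.
Implicit hydrogens by atom environment:
  8 × C: 2 H each → 16
  4 × C: 1 H each → 4
  Total hydrogens = 20.
Molecular formula: C12H20

C12H20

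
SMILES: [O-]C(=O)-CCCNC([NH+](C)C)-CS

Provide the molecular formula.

C8H18N2O2S

Heavy atoms from the SMILES: 8 C, 2 N, 2 O, 1 S.
Implicit hydrogens by atom environment:
  4 × C: 2 H each → 8
  2 × C: 3 H each → 6
  1 × C: 1 H
  1 × C: no H
  1 × N: 1 H
  1 × N (charge +1): 1 H
  1 × O: no H
  1 × O (charge -1): no H
  1 × S: 1 H
  Total hydrogens = 18.
Molecular formula: C8H18N2O2S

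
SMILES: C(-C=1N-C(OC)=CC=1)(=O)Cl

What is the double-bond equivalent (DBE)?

Molecular formula from the SMILES: C6H6ClNO2.
DoU = (2C + 2 + N − H − X)/2 = (2·6 + 2 + 1 − 6 − 1)/2 = 8/2 = 4.
(Structurally: 1 ring(s) + 3 π bond(s) = 4.)

4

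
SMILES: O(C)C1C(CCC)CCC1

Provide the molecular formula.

C9H18O

Heavy atoms from the SMILES: 9 C, 1 O.
Implicit hydrogens by atom environment:
  5 × C: 2 H each → 10
  2 × C: 3 H each → 6
  2 × C: 1 H each → 2
  1 × O: no H
  Total hydrogens = 18.
Molecular formula: C9H18O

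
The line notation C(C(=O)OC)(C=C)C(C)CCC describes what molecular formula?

C10H18O2

Heavy atoms from the SMILES: 10 C, 2 O.
Implicit hydrogens by atom environment:
  3 × C: 3 H each → 9
  3 × C: 2 H each → 6
  3 × C: 1 H each → 3
  2 × O: no H
  1 × C: no H
  Total hydrogens = 18.
Molecular formula: C10H18O2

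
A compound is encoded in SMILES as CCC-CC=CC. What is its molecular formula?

C7H14

Heavy atoms from the SMILES: 7 C.
Implicit hydrogens by atom environment:
  3 × C: 2 H each → 6
  2 × C: 3 H each → 6
  2 × C: 1 H each → 2
  Total hydrogens = 14.
Molecular formula: C7H14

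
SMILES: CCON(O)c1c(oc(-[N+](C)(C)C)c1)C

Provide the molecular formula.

Heavy atoms from the SMILES: 10 C, 2 N, 3 O.
Implicit hydrogens by atom environment:
  5 × C: 3 H each → 15
  3 × C (aromatic): no H
  1 × C: 2 H
  1 × C (aromatic): 1 H
  1 × N: no H
  1 × N (charge +1): no H
  1 × O: 1 H
  1 × O (aromatic): no H
  1 × O: no H
  Total hydrogens = 19.
Net charge +1.
Molecular formula: C10H19N2O3+

C10H19N2O3+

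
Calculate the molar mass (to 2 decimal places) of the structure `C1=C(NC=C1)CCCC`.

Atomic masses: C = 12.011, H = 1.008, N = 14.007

Molecular formula: C8H13N.
M = 8×12.011 + 13×1.008 + 1×14.007 = 123.20 g/mol.

123.20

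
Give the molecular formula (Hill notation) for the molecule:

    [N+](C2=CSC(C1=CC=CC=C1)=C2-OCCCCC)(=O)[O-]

C15H17NO3S

Heavy atoms from the SMILES: 15 C, 1 N, 3 O, 1 S.
Implicit hydrogens by atom environment:
  6 × C (aromatic): 1 H each → 6
  4 × C: 2 H each → 8
  4 × C (aromatic): no H
  2 × O: no H
  1 × C: 3 H
  1 × N (charge +1): no H
  1 × O (charge -1): no H
  1 × S (aromatic): no H
  Total hydrogens = 17.
Molecular formula: C15H17NO3S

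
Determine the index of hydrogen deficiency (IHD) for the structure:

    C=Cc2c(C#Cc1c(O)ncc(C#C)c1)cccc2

13

Molecular formula from the SMILES: C17H11NO.
DoU = (2C + 2 + N − H − X)/2 = (2·17 + 2 + 1 − 11 − 0)/2 = 26/2 = 13.
(Structurally: 2 ring(s) + 11 π bond(s) = 13.)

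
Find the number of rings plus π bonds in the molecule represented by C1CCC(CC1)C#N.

Molecular formula from the SMILES: C7H11N.
DoU = (2C + 2 + N − H − X)/2 = (2·7 + 2 + 1 − 11 − 0)/2 = 6/2 = 3.
(Structurally: 1 ring(s) + 2 π bond(s) = 3.)

3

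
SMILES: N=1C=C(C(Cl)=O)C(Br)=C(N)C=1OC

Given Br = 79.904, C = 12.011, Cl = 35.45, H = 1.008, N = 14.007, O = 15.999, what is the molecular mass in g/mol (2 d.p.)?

Molecular formula: C7H6BrClN2O2.
M = 1×79.904 + 7×12.011 + 1×35.45 + 6×1.008 + 2×14.007 + 2×15.999 = 265.49 g/mol.

265.49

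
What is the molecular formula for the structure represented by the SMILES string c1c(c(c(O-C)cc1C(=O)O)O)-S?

Heavy atoms from the SMILES: 8 C, 4 O, 1 S.
Implicit hydrogens by atom environment:
  4 × C (aromatic): no H
  2 × C (aromatic): 1 H each → 2
  2 × O: 1 H each → 2
  2 × O: no H
  1 × C: 3 H
  1 × C: no H
  1 × S: 1 H
  Total hydrogens = 8.
Molecular formula: C8H8O4S

C8H8O4S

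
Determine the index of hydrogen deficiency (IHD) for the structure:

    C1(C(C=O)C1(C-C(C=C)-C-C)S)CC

3

Molecular formula from the SMILES: C12H20OS.
DoU = (2C + 2 + N − H − X)/2 = (2·12 + 2 + 0 − 20 − 0)/2 = 6/2 = 3.
(Structurally: 1 ring(s) + 2 π bond(s) = 3.)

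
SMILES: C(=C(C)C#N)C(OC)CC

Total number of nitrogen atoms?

1

The symbol for nitrogen appears 1 time in the SMILES.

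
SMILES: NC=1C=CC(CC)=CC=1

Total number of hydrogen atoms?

Hydrogens are implicit in SMILES; fill each atom to its normal valence:
  4 × C (aromatic): 1 H each → 4
  2 × C (aromatic): no H
  1 × C: 3 H
  1 × C: 2 H
  1 × N: 2 H
  Total hydrogens = 11.

11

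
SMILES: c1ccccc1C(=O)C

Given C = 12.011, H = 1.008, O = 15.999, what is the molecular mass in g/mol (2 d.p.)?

120.15

Molecular formula: C8H8O.
M = 8×12.011 + 8×1.008 + 1×15.999 = 120.15 g/mol.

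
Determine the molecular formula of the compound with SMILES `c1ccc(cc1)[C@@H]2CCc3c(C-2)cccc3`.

Heavy atoms from the SMILES: 16 C.
Implicit hydrogens by atom environment:
  9 × C (aromatic): 1 H each → 9
  3 × C: 2 H each → 6
  3 × C (aromatic): no H
  1 × C: 1 H
  Total hydrogens = 16.
Molecular formula: C16H16

C16H16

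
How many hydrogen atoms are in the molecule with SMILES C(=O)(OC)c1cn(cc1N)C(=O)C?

10

Hydrogens are implicit in SMILES; fill each atom to its normal valence:
  3 × O: no H
  2 × C: 3 H each → 6
  2 × C (aromatic): 1 H each → 2
  2 × C (aromatic): no H
  2 × C: no H
  1 × N: 2 H
  1 × N (aromatic): no H
  Total hydrogens = 10.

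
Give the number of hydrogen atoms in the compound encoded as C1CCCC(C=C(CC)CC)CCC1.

26

Hydrogens are implicit in SMILES; fill each atom to its normal valence:
  9 × C: 2 H each → 18
  2 × C: 3 H each → 6
  2 × C: 1 H each → 2
  1 × C: no H
  Total hydrogens = 26.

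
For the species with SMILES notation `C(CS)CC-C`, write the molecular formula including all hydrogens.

Heavy atoms from the SMILES: 5 C, 1 S.
Implicit hydrogens by atom environment:
  4 × C: 2 H each → 8
  1 × C: 3 H
  1 × S: 1 H
  Total hydrogens = 12.
Molecular formula: C5H12S

C5H12S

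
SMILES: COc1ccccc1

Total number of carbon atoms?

The symbol for carbon appears 7 times in the SMILES. Lowercase c denotes aromatic carbon and counts toward C.

7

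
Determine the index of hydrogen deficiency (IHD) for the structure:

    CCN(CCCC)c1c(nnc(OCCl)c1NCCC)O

4

Molecular formula from the SMILES: C14H25ClN4O2.
DoU = (2C + 2 + N − H − X)/2 = (2·14 + 2 + 4 − 25 − 1)/2 = 8/2 = 4.
(Structurally: 1 ring(s) + 3 π bond(s) = 4.)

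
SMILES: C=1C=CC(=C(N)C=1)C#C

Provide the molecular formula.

C8H7N

Heavy atoms from the SMILES: 8 C, 1 N.
Implicit hydrogens by atom environment:
  4 × C (aromatic): 1 H each → 4
  2 × C (aromatic): no H
  1 × C: 1 H
  1 × C: no H
  1 × N: 2 H
  Total hydrogens = 7.
Molecular formula: C8H7N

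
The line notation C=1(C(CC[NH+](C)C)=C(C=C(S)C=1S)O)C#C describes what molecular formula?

Heavy atoms from the SMILES: 12 C, 1 N, 1 O, 2 S.
Implicit hydrogens by atom environment:
  5 × C (aromatic): no H
  2 × C: 3 H each → 6
  2 × C: 2 H each → 4
  2 × S: 1 H each → 2
  1 × C (aromatic): 1 H
  1 × C: 1 H
  1 × C: no H
  1 × N (charge +1): 1 H
  1 × O: 1 H
  Total hydrogens = 16.
Net charge +1.
Molecular formula: C12H16NOS2+

C12H16NOS2+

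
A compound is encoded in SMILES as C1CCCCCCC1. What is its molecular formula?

Heavy atoms from the SMILES: 8 C.
Implicit hydrogens by atom environment:
  8 × C: 2 H each → 16
  Total hydrogens = 16.
Molecular formula: C8H16

C8H16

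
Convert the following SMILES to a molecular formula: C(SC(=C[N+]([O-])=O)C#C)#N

C5H2N2O2S

Heavy atoms from the SMILES: 5 C, 2 N, 2 O, 1 S.
Implicit hydrogens by atom environment:
  3 × C: no H
  2 × C: 1 H each → 2
  1 × N: no H
  1 × N (charge +1): no H
  1 × O: no H
  1 × O (charge -1): no H
  1 × S: no H
  Total hydrogens = 2.
Molecular formula: C5H2N2O2S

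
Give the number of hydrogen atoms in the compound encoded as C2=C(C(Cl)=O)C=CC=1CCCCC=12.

11

Hydrogens are implicit in SMILES; fill each atom to its normal valence:
  4 × C: 2 H each → 8
  3 × C (aromatic): 1 H each → 3
  3 × C (aromatic): no H
  1 × C: no H
  1 × Cl: no H
  1 × O: no H
  Total hydrogens = 11.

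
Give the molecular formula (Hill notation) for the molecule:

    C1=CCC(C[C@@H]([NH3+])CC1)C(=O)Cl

Heavy atoms from the SMILES: 9 C, 1 Cl, 1 N, 1 O.
Implicit hydrogens by atom environment:
  4 × C: 2 H each → 8
  4 × C: 1 H each → 4
  1 × C: no H
  1 × Cl: no H
  1 × N (charge +1): 3 H
  1 × O: no H
  Total hydrogens = 15.
Net charge +1.
Molecular formula: C9H15ClNO+

C9H15ClNO+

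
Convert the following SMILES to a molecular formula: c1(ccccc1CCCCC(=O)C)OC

Heavy atoms from the SMILES: 13 C, 2 O.
Implicit hydrogens by atom environment:
  4 × C: 2 H each → 8
  4 × C (aromatic): 1 H each → 4
  2 × C: 3 H each → 6
  2 × C (aromatic): no H
  2 × O: no H
  1 × C: no H
  Total hydrogens = 18.
Molecular formula: C13H18O2

C13H18O2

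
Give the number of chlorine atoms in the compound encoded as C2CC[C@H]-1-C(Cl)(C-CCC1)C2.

1

The symbol for chlorine appears 1 time in the SMILES.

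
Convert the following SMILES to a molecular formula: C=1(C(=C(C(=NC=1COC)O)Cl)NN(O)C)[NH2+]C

Heavy atoms from the SMILES: 9 C, 1 Cl, 4 N, 3 O.
Implicit hydrogens by atom environment:
  5 × C (aromatic): no H
  3 × C: 3 H each → 9
  2 × O: 1 H each → 2
  1 × C: 2 H
  1 × Cl: no H
  1 × N (charge +1): 2 H
  1 × N: 1 H
  1 × N (aromatic): no H
  1 × N: no H
  1 × O: no H
  Total hydrogens = 16.
Net charge +1.
Molecular formula: C9H16ClN4O3+

C9H16ClN4O3+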